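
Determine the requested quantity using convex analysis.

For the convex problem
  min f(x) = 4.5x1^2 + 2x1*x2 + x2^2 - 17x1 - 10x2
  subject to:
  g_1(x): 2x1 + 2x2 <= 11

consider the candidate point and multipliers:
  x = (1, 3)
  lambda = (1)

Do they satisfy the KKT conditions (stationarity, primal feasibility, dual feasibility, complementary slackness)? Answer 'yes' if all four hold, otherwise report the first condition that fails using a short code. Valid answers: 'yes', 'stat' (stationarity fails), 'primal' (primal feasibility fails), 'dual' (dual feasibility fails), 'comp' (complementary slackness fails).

Gradient of f: grad f(x) = Q x + c = (-2, -2)
Constraint values g_i(x) = a_i^T x - b_i:
  g_1((1, 3)) = -3
Stationarity residual: grad f(x) + sum_i lambda_i a_i = (0, 0)
  -> stationarity OK
Primal feasibility (all g_i <= 0): OK
Dual feasibility (all lambda_i >= 0): OK
Complementary slackness (lambda_i * g_i(x) = 0 for all i): FAILS

Verdict: the first failing condition is complementary_slackness -> comp.

comp


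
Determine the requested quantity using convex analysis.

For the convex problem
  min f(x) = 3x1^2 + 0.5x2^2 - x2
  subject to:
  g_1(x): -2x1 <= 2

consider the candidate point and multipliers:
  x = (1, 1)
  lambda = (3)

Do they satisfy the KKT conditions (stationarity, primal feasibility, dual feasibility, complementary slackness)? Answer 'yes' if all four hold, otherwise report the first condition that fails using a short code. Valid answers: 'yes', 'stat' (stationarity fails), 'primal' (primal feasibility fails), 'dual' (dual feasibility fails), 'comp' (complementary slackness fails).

Gradient of f: grad f(x) = Q x + c = (6, 0)
Constraint values g_i(x) = a_i^T x - b_i:
  g_1((1, 1)) = -4
Stationarity residual: grad f(x) + sum_i lambda_i a_i = (0, 0)
  -> stationarity OK
Primal feasibility (all g_i <= 0): OK
Dual feasibility (all lambda_i >= 0): OK
Complementary slackness (lambda_i * g_i(x) = 0 for all i): FAILS

Verdict: the first failing condition is complementary_slackness -> comp.

comp


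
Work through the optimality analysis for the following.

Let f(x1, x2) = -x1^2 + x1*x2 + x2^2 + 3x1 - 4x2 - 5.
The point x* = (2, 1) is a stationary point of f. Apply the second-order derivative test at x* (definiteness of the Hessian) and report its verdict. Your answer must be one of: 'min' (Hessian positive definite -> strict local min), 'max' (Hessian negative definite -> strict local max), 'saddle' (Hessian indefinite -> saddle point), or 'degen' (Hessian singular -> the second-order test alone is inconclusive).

Compute the Hessian H = grad^2 f:
  H = [[-2, 1], [1, 2]]
Verify stationarity: grad f(x*) = H x* + g = (0, 0).
Eigenvalues of H: -2.2361, 2.2361.
Eigenvalues have mixed signs, so H is indefinite -> x* is a saddle point.

saddle


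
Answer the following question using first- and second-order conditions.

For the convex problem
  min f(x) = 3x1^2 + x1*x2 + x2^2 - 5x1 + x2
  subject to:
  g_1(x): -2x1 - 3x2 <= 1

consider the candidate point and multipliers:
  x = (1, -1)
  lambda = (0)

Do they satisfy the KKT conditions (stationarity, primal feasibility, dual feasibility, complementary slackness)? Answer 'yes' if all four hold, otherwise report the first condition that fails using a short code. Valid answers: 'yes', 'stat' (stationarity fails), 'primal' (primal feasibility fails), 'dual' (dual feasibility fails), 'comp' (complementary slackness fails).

Gradient of f: grad f(x) = Q x + c = (0, 0)
Constraint values g_i(x) = a_i^T x - b_i:
  g_1((1, -1)) = 0
Stationarity residual: grad f(x) + sum_i lambda_i a_i = (0, 0)
  -> stationarity OK
Primal feasibility (all g_i <= 0): OK
Dual feasibility (all lambda_i >= 0): OK
Complementary slackness (lambda_i * g_i(x) = 0 for all i): OK

Verdict: yes, KKT holds.

yes


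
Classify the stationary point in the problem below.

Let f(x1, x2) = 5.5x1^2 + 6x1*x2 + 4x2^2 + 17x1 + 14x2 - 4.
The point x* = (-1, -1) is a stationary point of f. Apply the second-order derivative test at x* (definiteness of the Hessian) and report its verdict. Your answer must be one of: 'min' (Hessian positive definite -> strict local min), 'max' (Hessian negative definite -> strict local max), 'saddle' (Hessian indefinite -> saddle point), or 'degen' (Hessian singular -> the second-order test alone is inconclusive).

Compute the Hessian H = grad^2 f:
  H = [[11, 6], [6, 8]]
Verify stationarity: grad f(x*) = H x* + g = (0, 0).
Eigenvalues of H: 3.3153, 15.6847.
Both eigenvalues > 0, so H is positive definite -> x* is a strict local min.

min


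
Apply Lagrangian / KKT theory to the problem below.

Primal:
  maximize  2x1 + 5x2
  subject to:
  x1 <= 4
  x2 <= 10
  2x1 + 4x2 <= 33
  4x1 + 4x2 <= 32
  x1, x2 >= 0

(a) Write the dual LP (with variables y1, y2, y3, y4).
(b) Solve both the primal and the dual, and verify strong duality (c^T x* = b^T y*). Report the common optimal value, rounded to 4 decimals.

The standard primal-dual pair for 'max c^T x s.t. A x <= b, x >= 0' is:
  Dual:  min b^T y  s.t.  A^T y >= c,  y >= 0.

So the dual LP is:
  minimize  4y1 + 10y2 + 33y3 + 32y4
  subject to:
    y1 + 2y3 + 4y4 >= 2
    y2 + 4y3 + 4y4 >= 5
    y1, y2, y3, y4 >= 0

Solving the primal: x* = (0, 8).
  primal value c^T x* = 40.
Solving the dual: y* = (0, 0, 0, 1.25).
  dual value b^T y* = 40.
Strong duality: c^T x* = b^T y*. Confirmed.

40


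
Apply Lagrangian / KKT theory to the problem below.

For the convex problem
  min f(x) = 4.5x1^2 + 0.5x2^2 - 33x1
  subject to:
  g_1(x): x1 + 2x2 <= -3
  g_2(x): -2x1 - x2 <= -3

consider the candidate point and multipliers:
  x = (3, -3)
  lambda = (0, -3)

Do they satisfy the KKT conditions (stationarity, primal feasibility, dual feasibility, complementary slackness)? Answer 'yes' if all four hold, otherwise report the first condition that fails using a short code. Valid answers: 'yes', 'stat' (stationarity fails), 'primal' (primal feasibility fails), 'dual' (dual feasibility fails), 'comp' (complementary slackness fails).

Gradient of f: grad f(x) = Q x + c = (-6, -3)
Constraint values g_i(x) = a_i^T x - b_i:
  g_1((3, -3)) = 0
  g_2((3, -3)) = 0
Stationarity residual: grad f(x) + sum_i lambda_i a_i = (0, 0)
  -> stationarity OK
Primal feasibility (all g_i <= 0): OK
Dual feasibility (all lambda_i >= 0): FAILS
Complementary slackness (lambda_i * g_i(x) = 0 for all i): OK

Verdict: the first failing condition is dual_feasibility -> dual.

dual


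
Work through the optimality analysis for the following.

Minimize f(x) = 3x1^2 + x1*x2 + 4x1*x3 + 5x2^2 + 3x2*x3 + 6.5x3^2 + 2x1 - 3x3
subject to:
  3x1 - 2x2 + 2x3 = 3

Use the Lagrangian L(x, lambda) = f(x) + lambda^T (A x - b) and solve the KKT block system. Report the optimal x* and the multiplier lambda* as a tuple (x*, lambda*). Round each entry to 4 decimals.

Form the Lagrangian:
  L(x, lambda) = (1/2) x^T Q x + c^T x + lambda^T (A x - b)
Stationarity (grad_x L = 0): Q x + c + A^T lambda = 0.
Primal feasibility: A x = b.

This gives the KKT block system:
  [ Q   A^T ] [ x     ]   [-c ]
  [ A    0  ] [ lambda ] = [ b ]

Solving the linear system:
  x*      = (0.2769, -0.5427, 0.5419)
  lambda* = (-1.7622)
  f(x*)   = 2.1073

x* = (0.2769, -0.5427, 0.5419), lambda* = (-1.7622)


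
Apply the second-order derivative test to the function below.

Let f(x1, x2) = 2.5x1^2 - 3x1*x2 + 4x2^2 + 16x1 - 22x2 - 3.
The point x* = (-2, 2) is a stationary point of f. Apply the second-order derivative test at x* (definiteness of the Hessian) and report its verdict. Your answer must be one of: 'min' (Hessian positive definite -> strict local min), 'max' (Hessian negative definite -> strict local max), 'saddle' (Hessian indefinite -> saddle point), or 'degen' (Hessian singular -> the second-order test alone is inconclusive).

Compute the Hessian H = grad^2 f:
  H = [[5, -3], [-3, 8]]
Verify stationarity: grad f(x*) = H x* + g = (0, 0).
Eigenvalues of H: 3.1459, 9.8541.
Both eigenvalues > 0, so H is positive definite -> x* is a strict local min.

min


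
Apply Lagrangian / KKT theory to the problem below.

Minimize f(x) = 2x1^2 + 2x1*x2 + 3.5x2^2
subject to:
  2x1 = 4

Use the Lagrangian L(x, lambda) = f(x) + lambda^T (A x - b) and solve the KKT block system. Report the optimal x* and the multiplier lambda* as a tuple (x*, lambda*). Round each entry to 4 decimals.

Form the Lagrangian:
  L(x, lambda) = (1/2) x^T Q x + c^T x + lambda^T (A x - b)
Stationarity (grad_x L = 0): Q x + c + A^T lambda = 0.
Primal feasibility: A x = b.

This gives the KKT block system:
  [ Q   A^T ] [ x     ]   [-c ]
  [ A    0  ] [ lambda ] = [ b ]

Solving the linear system:
  x*      = (2, -0.5714)
  lambda* = (-3.4286)
  f(x*)   = 6.8571

x* = (2, -0.5714), lambda* = (-3.4286)


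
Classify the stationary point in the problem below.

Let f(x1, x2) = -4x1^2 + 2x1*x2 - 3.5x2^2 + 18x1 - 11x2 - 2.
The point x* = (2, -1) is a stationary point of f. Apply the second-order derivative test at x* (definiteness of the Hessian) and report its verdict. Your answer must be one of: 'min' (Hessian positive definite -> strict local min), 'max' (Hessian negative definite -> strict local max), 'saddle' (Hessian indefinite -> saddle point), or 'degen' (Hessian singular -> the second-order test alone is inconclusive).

Compute the Hessian H = grad^2 f:
  H = [[-8, 2], [2, -7]]
Verify stationarity: grad f(x*) = H x* + g = (0, 0).
Eigenvalues of H: -9.5616, -5.4384.
Both eigenvalues < 0, so H is negative definite -> x* is a strict local max.

max


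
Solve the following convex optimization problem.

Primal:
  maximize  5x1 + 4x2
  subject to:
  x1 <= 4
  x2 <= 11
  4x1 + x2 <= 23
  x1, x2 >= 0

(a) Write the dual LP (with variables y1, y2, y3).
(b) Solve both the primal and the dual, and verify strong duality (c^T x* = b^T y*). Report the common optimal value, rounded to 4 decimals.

The standard primal-dual pair for 'max c^T x s.t. A x <= b, x >= 0' is:
  Dual:  min b^T y  s.t.  A^T y >= c,  y >= 0.

So the dual LP is:
  minimize  4y1 + 11y2 + 23y3
  subject to:
    y1 + 4y3 >= 5
    y2 + y3 >= 4
    y1, y2, y3 >= 0

Solving the primal: x* = (3, 11).
  primal value c^T x* = 59.
Solving the dual: y* = (0, 2.75, 1.25).
  dual value b^T y* = 59.
Strong duality: c^T x* = b^T y*. Confirmed.

59


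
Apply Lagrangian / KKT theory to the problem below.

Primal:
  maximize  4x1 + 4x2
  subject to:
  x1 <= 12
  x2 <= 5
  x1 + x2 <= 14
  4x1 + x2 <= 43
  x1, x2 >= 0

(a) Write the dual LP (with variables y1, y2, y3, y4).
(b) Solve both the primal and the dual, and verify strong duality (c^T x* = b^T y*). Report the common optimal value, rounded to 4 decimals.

The standard primal-dual pair for 'max c^T x s.t. A x <= b, x >= 0' is:
  Dual:  min b^T y  s.t.  A^T y >= c,  y >= 0.

So the dual LP is:
  minimize  12y1 + 5y2 + 14y3 + 43y4
  subject to:
    y1 + y3 + 4y4 >= 4
    y2 + y3 + y4 >= 4
    y1, y2, y3, y4 >= 0

Solving the primal: x* = (9.6667, 4.3333).
  primal value c^T x* = 56.
Solving the dual: y* = (0, 0, 4, 0).
  dual value b^T y* = 56.
Strong duality: c^T x* = b^T y*. Confirmed.

56


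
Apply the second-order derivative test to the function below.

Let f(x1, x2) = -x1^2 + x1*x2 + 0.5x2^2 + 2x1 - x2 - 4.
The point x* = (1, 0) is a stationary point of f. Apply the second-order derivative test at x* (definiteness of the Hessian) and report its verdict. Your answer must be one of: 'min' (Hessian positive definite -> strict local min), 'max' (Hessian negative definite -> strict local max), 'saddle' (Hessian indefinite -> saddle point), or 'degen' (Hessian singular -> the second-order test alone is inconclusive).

Compute the Hessian H = grad^2 f:
  H = [[-2, 1], [1, 1]]
Verify stationarity: grad f(x*) = H x* + g = (0, 0).
Eigenvalues of H: -2.3028, 1.3028.
Eigenvalues have mixed signs, so H is indefinite -> x* is a saddle point.

saddle


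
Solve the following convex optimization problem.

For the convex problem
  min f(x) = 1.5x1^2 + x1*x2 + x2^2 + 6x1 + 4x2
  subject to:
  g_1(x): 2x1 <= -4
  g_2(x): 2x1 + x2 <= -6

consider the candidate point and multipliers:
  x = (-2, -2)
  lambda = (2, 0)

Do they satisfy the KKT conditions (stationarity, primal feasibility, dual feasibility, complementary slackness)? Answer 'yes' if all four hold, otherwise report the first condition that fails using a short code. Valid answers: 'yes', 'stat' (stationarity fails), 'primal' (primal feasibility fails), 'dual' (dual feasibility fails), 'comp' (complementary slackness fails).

Gradient of f: grad f(x) = Q x + c = (-2, -2)
Constraint values g_i(x) = a_i^T x - b_i:
  g_1((-2, -2)) = 0
  g_2((-2, -2)) = 0
Stationarity residual: grad f(x) + sum_i lambda_i a_i = (2, -2)
  -> stationarity FAILS
Primal feasibility (all g_i <= 0): OK
Dual feasibility (all lambda_i >= 0): OK
Complementary slackness (lambda_i * g_i(x) = 0 for all i): OK

Verdict: the first failing condition is stationarity -> stat.

stat


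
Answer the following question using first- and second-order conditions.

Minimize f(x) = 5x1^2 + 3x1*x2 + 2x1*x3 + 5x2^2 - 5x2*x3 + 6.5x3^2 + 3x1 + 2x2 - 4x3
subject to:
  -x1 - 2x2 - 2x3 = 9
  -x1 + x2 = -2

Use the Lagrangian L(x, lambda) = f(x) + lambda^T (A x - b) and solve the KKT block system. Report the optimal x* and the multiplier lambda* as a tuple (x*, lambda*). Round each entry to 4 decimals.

Form the Lagrangian:
  L(x, lambda) = (1/2) x^T Q x + c^T x + lambda^T (A x - b)
Stationarity (grad_x L = 0): Q x + c + A^T lambda = 0.
Primal feasibility: A x = b.

This gives the KKT block system:
  [ Q   A^T ] [ x     ]   [-c ]
  [ A    0  ] [ lambda ] = [ b ]

Solving the linear system:
  x*      = (-0.4086, -2.4086, -1.8872)
  lambda* = (-8.6537, -3.4319)
  f(x*)   = 36.2626

x* = (-0.4086, -2.4086, -1.8872), lambda* = (-8.6537, -3.4319)


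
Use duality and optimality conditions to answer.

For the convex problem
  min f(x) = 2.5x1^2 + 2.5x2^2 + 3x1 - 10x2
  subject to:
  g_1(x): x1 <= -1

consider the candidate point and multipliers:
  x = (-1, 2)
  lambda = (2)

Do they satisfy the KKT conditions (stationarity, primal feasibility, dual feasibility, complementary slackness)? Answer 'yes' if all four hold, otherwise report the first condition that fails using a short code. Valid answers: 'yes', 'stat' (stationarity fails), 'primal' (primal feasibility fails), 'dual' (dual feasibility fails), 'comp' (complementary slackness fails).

Gradient of f: grad f(x) = Q x + c = (-2, 0)
Constraint values g_i(x) = a_i^T x - b_i:
  g_1((-1, 2)) = 0
Stationarity residual: grad f(x) + sum_i lambda_i a_i = (0, 0)
  -> stationarity OK
Primal feasibility (all g_i <= 0): OK
Dual feasibility (all lambda_i >= 0): OK
Complementary slackness (lambda_i * g_i(x) = 0 for all i): OK

Verdict: yes, KKT holds.

yes


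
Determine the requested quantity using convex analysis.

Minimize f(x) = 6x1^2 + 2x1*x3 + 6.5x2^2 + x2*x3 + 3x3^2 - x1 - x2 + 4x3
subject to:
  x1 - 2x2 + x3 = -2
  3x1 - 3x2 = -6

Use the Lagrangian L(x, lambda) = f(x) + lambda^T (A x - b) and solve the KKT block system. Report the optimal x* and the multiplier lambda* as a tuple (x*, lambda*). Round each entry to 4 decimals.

Form the Lagrangian:
  L(x, lambda) = (1/2) x^T Q x + c^T x + lambda^T (A x - b)
Stationarity (grad_x L = 0): Q x + c + A^T lambda = 0.
Primal feasibility: A x = b.

This gives the KKT block system:
  [ Q   A^T ] [ x     ]   [-c ]
  [ A    0  ] [ lambda ] = [ b ]

Solving the linear system:
  x*      = (-1.2973, 0.7027, 0.7027)
  lambda* = (-6.3243, 7.1622)
  f(x*)   = 16.8649

x* = (-1.2973, 0.7027, 0.7027), lambda* = (-6.3243, 7.1622)


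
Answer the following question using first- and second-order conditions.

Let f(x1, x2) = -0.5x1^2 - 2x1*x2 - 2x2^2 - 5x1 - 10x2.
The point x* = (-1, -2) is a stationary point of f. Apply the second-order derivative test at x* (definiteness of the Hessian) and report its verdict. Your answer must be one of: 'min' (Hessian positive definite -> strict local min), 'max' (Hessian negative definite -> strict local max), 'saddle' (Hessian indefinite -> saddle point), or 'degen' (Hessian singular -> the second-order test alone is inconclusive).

Compute the Hessian H = grad^2 f:
  H = [[-1, -2], [-2, -4]]
Verify stationarity: grad f(x*) = H x* + g = (0, 0).
Eigenvalues of H: -5, 0.
H has a zero eigenvalue (singular; negative semidefinite but not definite), so H is neither positive definite, negative definite, nor indefinite. The second-order test alone is inconclusive -> degen.
(Indeed, f is constant along the null direction of H through x*, so x* is not a strict local extremum.)

degen


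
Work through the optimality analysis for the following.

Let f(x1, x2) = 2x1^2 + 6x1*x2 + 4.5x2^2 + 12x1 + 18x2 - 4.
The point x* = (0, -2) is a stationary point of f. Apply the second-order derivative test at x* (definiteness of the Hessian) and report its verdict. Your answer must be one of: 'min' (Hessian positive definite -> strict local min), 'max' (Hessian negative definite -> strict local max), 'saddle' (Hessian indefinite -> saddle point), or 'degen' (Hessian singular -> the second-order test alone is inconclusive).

Compute the Hessian H = grad^2 f:
  H = [[4, 6], [6, 9]]
Verify stationarity: grad f(x*) = H x* + g = (0, 0).
Eigenvalues of H: 0, 13.
H has a zero eigenvalue (singular; positive semidefinite but not definite), so H is neither positive definite, negative definite, nor indefinite. The second-order test alone is inconclusive -> degen.
(Indeed, f is constant along the null direction of H through x*, so x* is not a strict local extremum.)

degen


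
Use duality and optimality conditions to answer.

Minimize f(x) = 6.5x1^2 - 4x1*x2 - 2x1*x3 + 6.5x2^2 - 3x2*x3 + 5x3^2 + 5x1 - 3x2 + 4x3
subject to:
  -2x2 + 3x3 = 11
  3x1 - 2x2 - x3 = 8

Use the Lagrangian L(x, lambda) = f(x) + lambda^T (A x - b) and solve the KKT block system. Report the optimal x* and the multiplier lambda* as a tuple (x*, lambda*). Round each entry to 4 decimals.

Form the Lagrangian:
  L(x, lambda) = (1/2) x^T Q x + c^T x + lambda^T (A x - b)
Stationarity (grad_x L = 0): Q x + c + A^T lambda = 0.
Primal feasibility: A x = b.

This gives the KKT block system:
  [ Q   A^T ] [ x     ]   [-c ]
  [ A    0  ] [ lambda ] = [ b ]

Solving the linear system:
  x*      = (1.6886, -2.4753, 2.0165)
  lambda* = (-13.0512, -10.9402)
  f(x*)   = 127.5095

x* = (1.6886, -2.4753, 2.0165), lambda* = (-13.0512, -10.9402)


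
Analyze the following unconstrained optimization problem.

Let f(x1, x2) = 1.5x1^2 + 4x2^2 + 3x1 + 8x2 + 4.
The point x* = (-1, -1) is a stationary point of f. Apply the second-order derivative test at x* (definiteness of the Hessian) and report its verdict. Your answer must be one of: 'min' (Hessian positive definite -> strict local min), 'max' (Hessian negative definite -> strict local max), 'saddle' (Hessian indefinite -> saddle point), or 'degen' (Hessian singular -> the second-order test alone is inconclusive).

Compute the Hessian H = grad^2 f:
  H = [[3, 0], [0, 8]]
Verify stationarity: grad f(x*) = H x* + g = (0, 0).
Eigenvalues of H: 3, 8.
Both eigenvalues > 0, so H is positive definite -> x* is a strict local min.

min


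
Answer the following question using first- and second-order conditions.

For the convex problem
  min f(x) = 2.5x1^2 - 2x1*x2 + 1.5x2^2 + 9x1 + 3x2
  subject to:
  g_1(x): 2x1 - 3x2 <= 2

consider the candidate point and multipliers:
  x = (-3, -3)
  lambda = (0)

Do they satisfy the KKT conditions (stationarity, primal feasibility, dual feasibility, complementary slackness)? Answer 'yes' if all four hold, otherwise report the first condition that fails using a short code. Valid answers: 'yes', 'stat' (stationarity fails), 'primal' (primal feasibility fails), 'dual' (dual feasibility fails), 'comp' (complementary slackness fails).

Gradient of f: grad f(x) = Q x + c = (0, 0)
Constraint values g_i(x) = a_i^T x - b_i:
  g_1((-3, -3)) = 1
Stationarity residual: grad f(x) + sum_i lambda_i a_i = (0, 0)
  -> stationarity OK
Primal feasibility (all g_i <= 0): FAILS
Dual feasibility (all lambda_i >= 0): OK
Complementary slackness (lambda_i * g_i(x) = 0 for all i): OK

Verdict: the first failing condition is primal_feasibility -> primal.

primal


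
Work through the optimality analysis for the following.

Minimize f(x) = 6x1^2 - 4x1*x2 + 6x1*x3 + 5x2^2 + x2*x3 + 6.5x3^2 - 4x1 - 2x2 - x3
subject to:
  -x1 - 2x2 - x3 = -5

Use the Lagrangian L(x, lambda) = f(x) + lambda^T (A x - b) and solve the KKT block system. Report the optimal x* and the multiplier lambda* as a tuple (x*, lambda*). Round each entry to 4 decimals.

Form the Lagrangian:
  L(x, lambda) = (1/2) x^T Q x + c^T x + lambda^T (A x - b)
Stationarity (grad_x L = 0): Q x + c + A^T lambda = 0.
Primal feasibility: A x = b.

This gives the KKT block system:
  [ Q   A^T ] [ x     ]   [-c ]
  [ A    0  ] [ lambda ] = [ b ]

Solving the linear system:
  x*      = (1.6033, 1.9064, -0.416)
  lambda* = (5.1174)
  f(x*)   = 7.8886

x* = (1.6033, 1.9064, -0.416), lambda* = (5.1174)


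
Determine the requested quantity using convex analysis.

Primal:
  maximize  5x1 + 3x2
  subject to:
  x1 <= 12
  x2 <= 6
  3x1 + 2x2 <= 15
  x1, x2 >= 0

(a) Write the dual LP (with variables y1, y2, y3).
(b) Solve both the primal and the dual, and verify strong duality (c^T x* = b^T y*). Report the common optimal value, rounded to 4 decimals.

The standard primal-dual pair for 'max c^T x s.t. A x <= b, x >= 0' is:
  Dual:  min b^T y  s.t.  A^T y >= c,  y >= 0.

So the dual LP is:
  minimize  12y1 + 6y2 + 15y3
  subject to:
    y1 + 3y3 >= 5
    y2 + 2y3 >= 3
    y1, y2, y3 >= 0

Solving the primal: x* = (5, 0).
  primal value c^T x* = 25.
Solving the dual: y* = (0, 0, 1.6667).
  dual value b^T y* = 25.
Strong duality: c^T x* = b^T y*. Confirmed.

25


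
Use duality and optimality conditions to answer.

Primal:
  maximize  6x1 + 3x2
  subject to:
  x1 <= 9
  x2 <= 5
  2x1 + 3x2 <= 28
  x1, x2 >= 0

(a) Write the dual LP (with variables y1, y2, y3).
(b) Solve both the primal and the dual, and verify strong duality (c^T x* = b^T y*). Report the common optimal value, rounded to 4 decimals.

The standard primal-dual pair for 'max c^T x s.t. A x <= b, x >= 0' is:
  Dual:  min b^T y  s.t.  A^T y >= c,  y >= 0.

So the dual LP is:
  minimize  9y1 + 5y2 + 28y3
  subject to:
    y1 + 2y3 >= 6
    y2 + 3y3 >= 3
    y1, y2, y3 >= 0

Solving the primal: x* = (9, 3.3333).
  primal value c^T x* = 64.
Solving the dual: y* = (4, 0, 1).
  dual value b^T y* = 64.
Strong duality: c^T x* = b^T y*. Confirmed.

64


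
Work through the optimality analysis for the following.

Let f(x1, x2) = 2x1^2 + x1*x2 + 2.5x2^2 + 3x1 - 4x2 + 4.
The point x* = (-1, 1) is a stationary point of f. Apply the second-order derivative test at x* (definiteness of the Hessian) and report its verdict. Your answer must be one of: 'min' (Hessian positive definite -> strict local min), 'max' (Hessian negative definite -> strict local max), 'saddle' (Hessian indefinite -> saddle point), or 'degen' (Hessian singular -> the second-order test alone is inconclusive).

Compute the Hessian H = grad^2 f:
  H = [[4, 1], [1, 5]]
Verify stationarity: grad f(x*) = H x* + g = (0, 0).
Eigenvalues of H: 3.382, 5.618.
Both eigenvalues > 0, so H is positive definite -> x* is a strict local min.

min


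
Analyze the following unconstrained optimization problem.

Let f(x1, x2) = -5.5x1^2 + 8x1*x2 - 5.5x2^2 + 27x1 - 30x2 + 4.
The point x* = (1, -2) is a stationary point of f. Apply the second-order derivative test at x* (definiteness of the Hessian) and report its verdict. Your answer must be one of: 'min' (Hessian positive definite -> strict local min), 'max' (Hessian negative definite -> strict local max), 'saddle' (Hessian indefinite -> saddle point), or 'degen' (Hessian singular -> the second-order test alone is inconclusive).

Compute the Hessian H = grad^2 f:
  H = [[-11, 8], [8, -11]]
Verify stationarity: grad f(x*) = H x* + g = (0, 0).
Eigenvalues of H: -19, -3.
Both eigenvalues < 0, so H is negative definite -> x* is a strict local max.

max


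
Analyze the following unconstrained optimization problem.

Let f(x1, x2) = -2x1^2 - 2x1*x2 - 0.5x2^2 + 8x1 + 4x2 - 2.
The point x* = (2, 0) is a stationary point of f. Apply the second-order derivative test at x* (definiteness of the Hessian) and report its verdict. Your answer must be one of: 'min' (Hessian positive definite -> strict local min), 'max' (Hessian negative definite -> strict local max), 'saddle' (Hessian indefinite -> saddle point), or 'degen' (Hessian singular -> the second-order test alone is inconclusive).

Compute the Hessian H = grad^2 f:
  H = [[-4, -2], [-2, -1]]
Verify stationarity: grad f(x*) = H x* + g = (0, 0).
Eigenvalues of H: -5, 0.
H has a zero eigenvalue (singular; negative semidefinite but not definite), so H is neither positive definite, negative definite, nor indefinite. The second-order test alone is inconclusive -> degen.
(Indeed, f is constant along the null direction of H through x*, so x* is not a strict local extremum.)

degen


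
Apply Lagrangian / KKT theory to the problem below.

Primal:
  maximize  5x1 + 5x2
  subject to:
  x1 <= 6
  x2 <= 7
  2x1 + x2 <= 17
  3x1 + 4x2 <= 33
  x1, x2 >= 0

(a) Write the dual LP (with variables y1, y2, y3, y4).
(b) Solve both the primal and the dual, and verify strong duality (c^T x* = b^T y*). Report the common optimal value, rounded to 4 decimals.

The standard primal-dual pair for 'max c^T x s.t. A x <= b, x >= 0' is:
  Dual:  min b^T y  s.t.  A^T y >= c,  y >= 0.

So the dual LP is:
  minimize  6y1 + 7y2 + 17y3 + 33y4
  subject to:
    y1 + 2y3 + 3y4 >= 5
    y2 + y3 + 4y4 >= 5
    y1, y2, y3, y4 >= 0

Solving the primal: x* = (6, 3.75).
  primal value c^T x* = 48.75.
Solving the dual: y* = (1.25, 0, 0, 1.25).
  dual value b^T y* = 48.75.
Strong duality: c^T x* = b^T y*. Confirmed.

48.75


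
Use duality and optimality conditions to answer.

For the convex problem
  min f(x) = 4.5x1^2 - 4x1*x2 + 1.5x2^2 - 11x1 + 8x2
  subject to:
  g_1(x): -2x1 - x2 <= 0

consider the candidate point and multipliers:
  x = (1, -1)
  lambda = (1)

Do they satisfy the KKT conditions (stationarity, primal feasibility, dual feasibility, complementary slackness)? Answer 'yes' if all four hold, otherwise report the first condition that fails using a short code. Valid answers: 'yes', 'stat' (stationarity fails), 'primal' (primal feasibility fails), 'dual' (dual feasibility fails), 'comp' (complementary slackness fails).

Gradient of f: grad f(x) = Q x + c = (2, 1)
Constraint values g_i(x) = a_i^T x - b_i:
  g_1((1, -1)) = -1
Stationarity residual: grad f(x) + sum_i lambda_i a_i = (0, 0)
  -> stationarity OK
Primal feasibility (all g_i <= 0): OK
Dual feasibility (all lambda_i >= 0): OK
Complementary slackness (lambda_i * g_i(x) = 0 for all i): FAILS

Verdict: the first failing condition is complementary_slackness -> comp.

comp


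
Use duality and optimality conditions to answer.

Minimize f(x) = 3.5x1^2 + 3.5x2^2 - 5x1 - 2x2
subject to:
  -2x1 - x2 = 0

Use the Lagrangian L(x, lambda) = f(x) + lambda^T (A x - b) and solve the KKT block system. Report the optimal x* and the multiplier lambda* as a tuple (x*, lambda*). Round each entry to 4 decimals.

Form the Lagrangian:
  L(x, lambda) = (1/2) x^T Q x + c^T x + lambda^T (A x - b)
Stationarity (grad_x L = 0): Q x + c + A^T lambda = 0.
Primal feasibility: A x = b.

This gives the KKT block system:
  [ Q   A^T ] [ x     ]   [-c ]
  [ A    0  ] [ lambda ] = [ b ]

Solving the linear system:
  x*      = (0.0286, -0.0571)
  lambda* = (-2.4)
  f(x*)   = -0.0143

x* = (0.0286, -0.0571), lambda* = (-2.4)


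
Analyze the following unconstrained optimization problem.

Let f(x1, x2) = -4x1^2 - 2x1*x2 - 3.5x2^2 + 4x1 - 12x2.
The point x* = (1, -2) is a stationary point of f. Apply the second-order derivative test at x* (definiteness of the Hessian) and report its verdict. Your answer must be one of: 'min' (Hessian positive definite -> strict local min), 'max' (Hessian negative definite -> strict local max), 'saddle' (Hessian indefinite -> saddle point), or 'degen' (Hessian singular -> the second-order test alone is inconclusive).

Compute the Hessian H = grad^2 f:
  H = [[-8, -2], [-2, -7]]
Verify stationarity: grad f(x*) = H x* + g = (0, 0).
Eigenvalues of H: -9.5616, -5.4384.
Both eigenvalues < 0, so H is negative definite -> x* is a strict local max.

max


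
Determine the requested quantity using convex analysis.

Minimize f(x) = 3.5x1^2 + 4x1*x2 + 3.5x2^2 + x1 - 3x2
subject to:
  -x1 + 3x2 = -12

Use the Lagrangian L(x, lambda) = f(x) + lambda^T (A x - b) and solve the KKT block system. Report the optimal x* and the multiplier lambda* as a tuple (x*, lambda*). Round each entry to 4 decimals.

Form the Lagrangian:
  L(x, lambda) = (1/2) x^T Q x + c^T x + lambda^T (A x - b)
Stationarity (grad_x L = 0): Q x + c + A^T lambda = 0.
Primal feasibility: A x = b.

This gives the KKT block system:
  [ Q   A^T ] [ x     ]   [-c ]
  [ A    0  ] [ lambda ] = [ b ]

Solving the linear system:
  x*      = (2.4255, -3.1915)
  lambda* = (5.2128)
  f(x*)   = 37.2766

x* = (2.4255, -3.1915), lambda* = (5.2128)


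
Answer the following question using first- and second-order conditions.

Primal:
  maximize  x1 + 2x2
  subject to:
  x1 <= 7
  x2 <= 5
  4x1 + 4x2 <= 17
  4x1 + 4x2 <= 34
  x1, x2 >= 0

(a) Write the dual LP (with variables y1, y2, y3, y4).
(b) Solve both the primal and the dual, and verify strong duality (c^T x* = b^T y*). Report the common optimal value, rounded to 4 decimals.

The standard primal-dual pair for 'max c^T x s.t. A x <= b, x >= 0' is:
  Dual:  min b^T y  s.t.  A^T y >= c,  y >= 0.

So the dual LP is:
  minimize  7y1 + 5y2 + 17y3 + 34y4
  subject to:
    y1 + 4y3 + 4y4 >= 1
    y2 + 4y3 + 4y4 >= 2
    y1, y2, y3, y4 >= 0

Solving the primal: x* = (0, 4.25).
  primal value c^T x* = 8.5.
Solving the dual: y* = (0, 0, 0.5, 0).
  dual value b^T y* = 8.5.
Strong duality: c^T x* = b^T y*. Confirmed.

8.5


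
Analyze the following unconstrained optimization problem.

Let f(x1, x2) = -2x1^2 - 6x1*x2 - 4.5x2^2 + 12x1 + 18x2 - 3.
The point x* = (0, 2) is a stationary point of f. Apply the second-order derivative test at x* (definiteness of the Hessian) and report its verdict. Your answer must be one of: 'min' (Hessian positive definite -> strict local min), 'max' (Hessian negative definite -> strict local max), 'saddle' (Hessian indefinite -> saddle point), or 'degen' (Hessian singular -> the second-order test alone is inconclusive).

Compute the Hessian H = grad^2 f:
  H = [[-4, -6], [-6, -9]]
Verify stationarity: grad f(x*) = H x* + g = (0, 0).
Eigenvalues of H: -13, 0.
H has a zero eigenvalue (singular; negative semidefinite but not definite), so H is neither positive definite, negative definite, nor indefinite. The second-order test alone is inconclusive -> degen.
(Indeed, f is constant along the null direction of H through x*, so x* is not a strict local extremum.)

degen


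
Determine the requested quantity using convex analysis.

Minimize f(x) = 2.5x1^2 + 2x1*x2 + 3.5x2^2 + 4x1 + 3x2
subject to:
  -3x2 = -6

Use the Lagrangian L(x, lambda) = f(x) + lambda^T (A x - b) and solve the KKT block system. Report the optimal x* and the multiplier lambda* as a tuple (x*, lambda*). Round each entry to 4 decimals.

Form the Lagrangian:
  L(x, lambda) = (1/2) x^T Q x + c^T x + lambda^T (A x - b)
Stationarity (grad_x L = 0): Q x + c + A^T lambda = 0.
Primal feasibility: A x = b.

This gives the KKT block system:
  [ Q   A^T ] [ x     ]   [-c ]
  [ A    0  ] [ lambda ] = [ b ]

Solving the linear system:
  x*      = (-1.6, 2)
  lambda* = (4.6)
  f(x*)   = 13.6

x* = (-1.6, 2), lambda* = (4.6)


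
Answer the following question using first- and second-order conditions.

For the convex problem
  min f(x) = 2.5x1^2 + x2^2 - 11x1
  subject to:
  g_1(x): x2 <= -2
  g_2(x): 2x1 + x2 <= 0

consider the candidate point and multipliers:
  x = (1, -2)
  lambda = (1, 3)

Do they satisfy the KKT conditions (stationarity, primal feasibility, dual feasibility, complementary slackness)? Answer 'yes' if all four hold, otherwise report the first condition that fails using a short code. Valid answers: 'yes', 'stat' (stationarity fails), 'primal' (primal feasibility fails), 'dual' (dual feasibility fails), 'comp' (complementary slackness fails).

Gradient of f: grad f(x) = Q x + c = (-6, -4)
Constraint values g_i(x) = a_i^T x - b_i:
  g_1((1, -2)) = 0
  g_2((1, -2)) = 0
Stationarity residual: grad f(x) + sum_i lambda_i a_i = (0, 0)
  -> stationarity OK
Primal feasibility (all g_i <= 0): OK
Dual feasibility (all lambda_i >= 0): OK
Complementary slackness (lambda_i * g_i(x) = 0 for all i): OK

Verdict: yes, KKT holds.

yes


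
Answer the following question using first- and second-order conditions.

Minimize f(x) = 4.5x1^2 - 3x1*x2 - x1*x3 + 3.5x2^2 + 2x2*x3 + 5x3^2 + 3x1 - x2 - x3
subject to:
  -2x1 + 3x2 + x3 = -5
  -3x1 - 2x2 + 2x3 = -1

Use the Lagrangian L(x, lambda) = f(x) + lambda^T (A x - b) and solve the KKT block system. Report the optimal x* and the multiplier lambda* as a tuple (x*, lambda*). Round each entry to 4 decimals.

Form the Lagrangian:
  L(x, lambda) = (1/2) x^T Q x + c^T x + lambda^T (A x - b)
Stationarity (grad_x L = 0): Q x + c + A^T lambda = 0.
Primal feasibility: A x = b.

This gives the KKT block system:
  [ Q   A^T ] [ x     ]   [-c ]
  [ A    0  ] [ lambda ] = [ b ]

Solving the linear system:
  x*      = (0.7796, -1.0275, -0.3581)
  lambda* = (4.666, 1.3751)
  f(x*)   = 14.2148

x* = (0.7796, -1.0275, -0.3581), lambda* = (4.666, 1.3751)


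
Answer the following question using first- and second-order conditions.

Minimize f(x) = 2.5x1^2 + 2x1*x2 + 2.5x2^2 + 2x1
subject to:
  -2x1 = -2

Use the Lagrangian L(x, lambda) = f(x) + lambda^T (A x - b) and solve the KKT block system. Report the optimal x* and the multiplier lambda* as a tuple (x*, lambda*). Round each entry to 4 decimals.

Form the Lagrangian:
  L(x, lambda) = (1/2) x^T Q x + c^T x + lambda^T (A x - b)
Stationarity (grad_x L = 0): Q x + c + A^T lambda = 0.
Primal feasibility: A x = b.

This gives the KKT block system:
  [ Q   A^T ] [ x     ]   [-c ]
  [ A    0  ] [ lambda ] = [ b ]

Solving the linear system:
  x*      = (1, -0.4)
  lambda* = (3.1)
  f(x*)   = 4.1

x* = (1, -0.4), lambda* = (3.1)


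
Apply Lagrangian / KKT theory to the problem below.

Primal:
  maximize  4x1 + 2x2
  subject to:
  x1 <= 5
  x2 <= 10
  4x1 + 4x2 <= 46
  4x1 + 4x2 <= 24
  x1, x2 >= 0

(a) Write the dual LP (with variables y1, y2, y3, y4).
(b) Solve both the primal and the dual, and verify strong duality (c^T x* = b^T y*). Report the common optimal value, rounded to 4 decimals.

The standard primal-dual pair for 'max c^T x s.t. A x <= b, x >= 0' is:
  Dual:  min b^T y  s.t.  A^T y >= c,  y >= 0.

So the dual LP is:
  minimize  5y1 + 10y2 + 46y3 + 24y4
  subject to:
    y1 + 4y3 + 4y4 >= 4
    y2 + 4y3 + 4y4 >= 2
    y1, y2, y3, y4 >= 0

Solving the primal: x* = (5, 1).
  primal value c^T x* = 22.
Solving the dual: y* = (2, 0, 0, 0.5).
  dual value b^T y* = 22.
Strong duality: c^T x* = b^T y*. Confirmed.

22


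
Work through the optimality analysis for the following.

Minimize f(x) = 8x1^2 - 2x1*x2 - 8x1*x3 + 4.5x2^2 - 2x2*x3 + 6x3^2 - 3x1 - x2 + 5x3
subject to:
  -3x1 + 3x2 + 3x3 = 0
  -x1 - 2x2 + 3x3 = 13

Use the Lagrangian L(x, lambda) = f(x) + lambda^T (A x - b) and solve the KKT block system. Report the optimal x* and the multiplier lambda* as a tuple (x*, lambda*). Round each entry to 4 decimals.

Form the Lagrangian:
  L(x, lambda) = (1/2) x^T Q x + c^T x + lambda^T (A x - b)
Stationarity (grad_x L = 0): Q x + c + A^T lambda = 0.
Primal feasibility: A x = b.

This gives the KKT block system:
  [ Q   A^T ] [ x     ]   [-c ]
  [ A    0  ] [ lambda ] = [ b ]

Solving the linear system:
  x*      = (0.5833, -2.3667, 2.95)
  lambda* = (0.4778, -13.9667)
  f(x*)   = 98.4667

x* = (0.5833, -2.3667, 2.95), lambda* = (0.4778, -13.9667)


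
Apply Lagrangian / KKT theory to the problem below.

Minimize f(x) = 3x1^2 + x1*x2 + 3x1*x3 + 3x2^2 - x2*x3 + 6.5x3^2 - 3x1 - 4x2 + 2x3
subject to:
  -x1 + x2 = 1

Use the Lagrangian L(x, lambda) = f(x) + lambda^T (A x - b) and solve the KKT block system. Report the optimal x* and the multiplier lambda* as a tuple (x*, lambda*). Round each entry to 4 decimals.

Form the Lagrangian:
  L(x, lambda) = (1/2) x^T Q x + c^T x + lambda^T (A x - b)
Stationarity (grad_x L = 0): Q x + c + A^T lambda = 0.
Primal feasibility: A x = b.

This gives the KKT block system:
  [ Q   A^T ] [ x     ]   [-c ]
  [ A    0  ] [ lambda ] = [ b ]

Solving the linear system:
  x*      = (0.0112, 1.0112, -0.0787)
  lambda* = (-2.1573)
  f(x*)   = -1.0393

x* = (0.0112, 1.0112, -0.0787), lambda* = (-2.1573)


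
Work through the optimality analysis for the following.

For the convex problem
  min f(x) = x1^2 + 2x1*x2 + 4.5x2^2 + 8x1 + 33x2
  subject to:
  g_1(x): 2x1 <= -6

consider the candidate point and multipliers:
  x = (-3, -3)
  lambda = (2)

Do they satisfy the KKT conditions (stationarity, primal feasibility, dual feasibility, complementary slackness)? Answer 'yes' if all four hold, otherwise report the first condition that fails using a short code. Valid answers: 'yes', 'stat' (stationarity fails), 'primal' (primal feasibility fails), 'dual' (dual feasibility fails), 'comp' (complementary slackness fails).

Gradient of f: grad f(x) = Q x + c = (-4, 0)
Constraint values g_i(x) = a_i^T x - b_i:
  g_1((-3, -3)) = 0
Stationarity residual: grad f(x) + sum_i lambda_i a_i = (0, 0)
  -> stationarity OK
Primal feasibility (all g_i <= 0): OK
Dual feasibility (all lambda_i >= 0): OK
Complementary slackness (lambda_i * g_i(x) = 0 for all i): OK

Verdict: yes, KKT holds.

yes


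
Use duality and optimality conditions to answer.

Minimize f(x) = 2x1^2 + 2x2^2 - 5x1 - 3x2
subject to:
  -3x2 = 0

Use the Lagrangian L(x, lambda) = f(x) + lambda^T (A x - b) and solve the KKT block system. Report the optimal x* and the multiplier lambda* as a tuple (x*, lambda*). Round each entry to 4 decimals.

Form the Lagrangian:
  L(x, lambda) = (1/2) x^T Q x + c^T x + lambda^T (A x - b)
Stationarity (grad_x L = 0): Q x + c + A^T lambda = 0.
Primal feasibility: A x = b.

This gives the KKT block system:
  [ Q   A^T ] [ x     ]   [-c ]
  [ A    0  ] [ lambda ] = [ b ]

Solving the linear system:
  x*      = (1.25, 0)
  lambda* = (-1)
  f(x*)   = -3.125

x* = (1.25, 0), lambda* = (-1)


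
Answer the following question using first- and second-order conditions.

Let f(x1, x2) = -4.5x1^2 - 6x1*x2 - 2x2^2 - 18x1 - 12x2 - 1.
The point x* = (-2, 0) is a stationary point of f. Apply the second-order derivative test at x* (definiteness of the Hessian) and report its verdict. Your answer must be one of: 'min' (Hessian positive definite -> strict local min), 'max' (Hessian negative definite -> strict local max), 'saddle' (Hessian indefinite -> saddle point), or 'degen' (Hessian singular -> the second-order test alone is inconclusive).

Compute the Hessian H = grad^2 f:
  H = [[-9, -6], [-6, -4]]
Verify stationarity: grad f(x*) = H x* + g = (0, 0).
Eigenvalues of H: -13, 0.
H has a zero eigenvalue (singular; negative semidefinite but not definite), so H is neither positive definite, negative definite, nor indefinite. The second-order test alone is inconclusive -> degen.
(Indeed, f is constant along the null direction of H through x*, so x* is not a strict local extremum.)

degen


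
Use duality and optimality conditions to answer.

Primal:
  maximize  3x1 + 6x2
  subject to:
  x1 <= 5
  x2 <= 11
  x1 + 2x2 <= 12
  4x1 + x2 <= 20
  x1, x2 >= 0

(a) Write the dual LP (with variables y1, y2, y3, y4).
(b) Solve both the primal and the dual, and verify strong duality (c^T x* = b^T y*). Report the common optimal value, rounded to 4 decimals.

The standard primal-dual pair for 'max c^T x s.t. A x <= b, x >= 0' is:
  Dual:  min b^T y  s.t.  A^T y >= c,  y >= 0.

So the dual LP is:
  minimize  5y1 + 11y2 + 12y3 + 20y4
  subject to:
    y1 + y3 + 4y4 >= 3
    y2 + 2y3 + y4 >= 6
    y1, y2, y3, y4 >= 0

Solving the primal: x* = (4, 4).
  primal value c^T x* = 36.
Solving the dual: y* = (0, 0, 3, 0).
  dual value b^T y* = 36.
Strong duality: c^T x* = b^T y*. Confirmed.

36


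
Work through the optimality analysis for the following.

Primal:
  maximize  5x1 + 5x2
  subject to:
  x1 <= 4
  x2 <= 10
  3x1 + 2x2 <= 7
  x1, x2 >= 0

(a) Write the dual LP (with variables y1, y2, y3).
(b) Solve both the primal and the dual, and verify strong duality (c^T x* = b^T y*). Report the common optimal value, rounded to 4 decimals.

The standard primal-dual pair for 'max c^T x s.t. A x <= b, x >= 0' is:
  Dual:  min b^T y  s.t.  A^T y >= c,  y >= 0.

So the dual LP is:
  minimize  4y1 + 10y2 + 7y3
  subject to:
    y1 + 3y3 >= 5
    y2 + 2y3 >= 5
    y1, y2, y3 >= 0

Solving the primal: x* = (0, 3.5).
  primal value c^T x* = 17.5.
Solving the dual: y* = (0, 0, 2.5).
  dual value b^T y* = 17.5.
Strong duality: c^T x* = b^T y*. Confirmed.

17.5
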